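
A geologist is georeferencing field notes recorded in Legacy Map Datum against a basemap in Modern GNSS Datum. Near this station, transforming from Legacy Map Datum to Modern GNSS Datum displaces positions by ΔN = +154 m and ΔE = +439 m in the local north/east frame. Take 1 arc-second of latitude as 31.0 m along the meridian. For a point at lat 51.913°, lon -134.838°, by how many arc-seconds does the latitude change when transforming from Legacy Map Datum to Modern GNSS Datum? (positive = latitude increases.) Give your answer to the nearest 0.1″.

1″ of latitude = 31.00 m, so Δφ = 154.0 / 31.00 = 4.968″.

Δφ = 5.0″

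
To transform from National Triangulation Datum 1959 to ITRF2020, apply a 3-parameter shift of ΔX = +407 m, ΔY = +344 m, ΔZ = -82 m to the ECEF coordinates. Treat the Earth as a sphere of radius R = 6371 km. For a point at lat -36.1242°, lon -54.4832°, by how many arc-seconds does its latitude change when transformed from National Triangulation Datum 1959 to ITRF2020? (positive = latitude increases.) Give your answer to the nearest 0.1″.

Δφ = -3.0″

sin φ = -0.589538, cos φ = 0.807741, sin λ = -0.813945, cos λ = 0.580942.
North component: ΔN = −sin φ cos λ·ΔX − sin φ sin λ·ΔY + cos φ·ΔZ = −(-0.589538)(0.580942)(407) − (-0.589538)(-0.813945)(344) + (0.807741)(-82) = -91.91 m.
1° of latitude spans πR/180 = 111195 m, so Δφ = -91.91 / 111195 × 3600 = -2.976″.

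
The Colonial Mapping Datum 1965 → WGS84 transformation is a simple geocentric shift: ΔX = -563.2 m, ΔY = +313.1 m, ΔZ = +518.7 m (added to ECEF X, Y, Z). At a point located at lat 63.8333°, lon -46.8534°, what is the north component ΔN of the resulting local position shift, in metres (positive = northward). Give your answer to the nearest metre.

At φ = 63.8333°, λ = -46.8534°: sin φ = 0.897515, cos φ = 0.440984, sin λ = -0.729606, cos λ = 0.683867.
ΔN = −sin φ cos λ·ΔX − sin φ sin λ·ΔY + cos φ·ΔZ = −(0.897515)(0.683867)(-563.2) − (0.897515)(-0.729606)(313.1) + (0.440984)(518.7) = 779.45 m.

ΔN = 779 m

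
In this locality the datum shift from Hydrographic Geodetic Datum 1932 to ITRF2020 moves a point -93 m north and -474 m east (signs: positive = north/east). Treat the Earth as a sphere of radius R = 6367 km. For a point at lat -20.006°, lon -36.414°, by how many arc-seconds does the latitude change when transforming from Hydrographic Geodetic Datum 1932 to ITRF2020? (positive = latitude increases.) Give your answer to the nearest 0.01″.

Δφ = -3.01″

On a sphere of radius R, 1 rad of latitude = R, so Δφ = ΔN / R = -93.0 / 6367000 = -1.4607e-05 rad = -3.013″.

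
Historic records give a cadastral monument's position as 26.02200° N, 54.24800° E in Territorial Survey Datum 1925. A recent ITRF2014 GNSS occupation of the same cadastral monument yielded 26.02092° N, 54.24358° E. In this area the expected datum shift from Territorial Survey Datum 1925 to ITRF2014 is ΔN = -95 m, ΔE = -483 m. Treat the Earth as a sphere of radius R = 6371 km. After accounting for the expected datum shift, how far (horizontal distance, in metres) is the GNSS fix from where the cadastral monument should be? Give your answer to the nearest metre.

Observed coordinate differences: Δφ = -0.00108°, Δλ = -0.00442°.
Converting to metres (1° lat = 111195 m, cos φ = 0.898626): observed ΔN = -120.1 m, observed ΔE = -441.7 m.
Subtracting the expected shift leaves a residual of -120.1 − (-95) = -25.1 m north and -441.7 − (-483) = 41.3 m east.
Residual distance = √((-25.1)² + 41.3²) = 48.4 m.

48 m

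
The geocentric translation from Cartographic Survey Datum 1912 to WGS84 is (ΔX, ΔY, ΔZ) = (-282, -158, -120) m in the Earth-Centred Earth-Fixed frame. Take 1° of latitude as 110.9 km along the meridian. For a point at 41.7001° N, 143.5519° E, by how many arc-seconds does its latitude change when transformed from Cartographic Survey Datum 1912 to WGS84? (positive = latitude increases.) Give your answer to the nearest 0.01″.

sin φ = 0.665232, cos φ = 0.746637, sin λ = 0.594094, cos λ = -0.804395.
North component: ΔN = −sin φ cos λ·ΔX − sin φ sin λ·ΔY + cos φ·ΔZ = −(0.665232)(-0.804395)(-282) − (0.665232)(0.594094)(-158) + (0.746637)(-120) = -178.05 m.
1° of latitude spans 110900 m, so Δφ = -178.05 / 110900 × 3600 = -5.780″.

Δφ = -5.78″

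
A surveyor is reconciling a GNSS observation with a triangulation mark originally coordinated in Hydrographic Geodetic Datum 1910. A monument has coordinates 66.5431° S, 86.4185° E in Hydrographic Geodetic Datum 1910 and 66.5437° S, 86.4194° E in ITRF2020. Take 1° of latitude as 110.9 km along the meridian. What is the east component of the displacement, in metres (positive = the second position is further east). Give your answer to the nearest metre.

Δφ = -66.5437° − -66.5431° = -0.0006°; Δλ = 86.4194° − 86.4185° = +0.0009°.
ΔN = Δφ × 110900 = -66.5 m; ΔE = Δλ × 110900 × cos(-66.5431°) = +0.0009 × 110900 × 0.398059 = 39.7 m.

ΔE = 40 m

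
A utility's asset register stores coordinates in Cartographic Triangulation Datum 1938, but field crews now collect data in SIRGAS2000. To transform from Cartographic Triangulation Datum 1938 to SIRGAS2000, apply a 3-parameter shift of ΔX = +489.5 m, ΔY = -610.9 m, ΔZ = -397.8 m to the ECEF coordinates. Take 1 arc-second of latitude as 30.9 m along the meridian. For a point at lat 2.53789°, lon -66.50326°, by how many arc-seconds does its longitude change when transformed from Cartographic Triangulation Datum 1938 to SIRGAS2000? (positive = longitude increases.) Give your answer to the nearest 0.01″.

sin φ = 0.044280, cos φ = 0.999019, sin λ = -0.917083, cos λ = 0.398697.
East component: ΔE = −sin λ·ΔX + cos λ·ΔY = −(-0.917083)(489.5) + (0.398697)(-610.9) = 205.35 m.
1° of latitude spans 3600 × 30.90 = 111240 m; at latitude φ, 1° of longitude spans that × cos φ = 111130.9 m, so Δλ = 205.35 / 111130.9 × 3600 = 6.652″.

Δλ = 6.65″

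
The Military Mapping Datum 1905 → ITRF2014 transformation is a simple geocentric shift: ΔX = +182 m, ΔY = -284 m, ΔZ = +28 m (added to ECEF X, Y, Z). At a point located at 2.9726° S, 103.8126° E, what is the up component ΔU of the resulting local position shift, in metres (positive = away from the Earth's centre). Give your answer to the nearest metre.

The local up (radial) axis is (cos φ cos λ, cos φ sin λ, sin φ), giving ΔU = -43.393 − 275.416 − 1.452 = -320.26 m.

ΔU = -320 m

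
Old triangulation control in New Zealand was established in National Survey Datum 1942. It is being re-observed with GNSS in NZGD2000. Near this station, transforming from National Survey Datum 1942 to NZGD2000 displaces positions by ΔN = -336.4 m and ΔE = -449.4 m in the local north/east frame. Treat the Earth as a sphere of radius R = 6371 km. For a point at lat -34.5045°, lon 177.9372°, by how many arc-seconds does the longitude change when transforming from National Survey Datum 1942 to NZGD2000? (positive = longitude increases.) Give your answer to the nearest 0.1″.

At latitude -34.5045°, cos φ = 0.824082.
One radian of longitude at latitude φ spans R cos φ, so Δλ = ΔE / (R cos φ) = -449.4 / (6371000 × 0.824082) = -8.5596e-05 rad = -17.656″.

Δλ = -17.7″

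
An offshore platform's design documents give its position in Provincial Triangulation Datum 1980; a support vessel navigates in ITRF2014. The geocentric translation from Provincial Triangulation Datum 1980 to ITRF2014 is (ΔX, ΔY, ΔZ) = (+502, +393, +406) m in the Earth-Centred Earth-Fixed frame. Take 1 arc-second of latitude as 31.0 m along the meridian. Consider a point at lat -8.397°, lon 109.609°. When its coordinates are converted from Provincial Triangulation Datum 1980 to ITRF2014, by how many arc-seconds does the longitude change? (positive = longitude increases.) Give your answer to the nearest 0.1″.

sin φ = -0.146031, cos φ = 0.989280, sin λ = 0.942005, cos λ = -0.335600.
East component: ΔE = −sin λ·ΔX + cos λ·ΔY = −(0.942005)(502) + (-0.335600)(393) = -604.78 m.
1° of latitude spans 3600 × 31.00 = 111600 m; at latitude φ, 1° of longitude spans that × cos φ = 110403.6 m, so Δλ = -604.78 / 110403.6 × 3600 = -19.720″.

Δλ = -19.7″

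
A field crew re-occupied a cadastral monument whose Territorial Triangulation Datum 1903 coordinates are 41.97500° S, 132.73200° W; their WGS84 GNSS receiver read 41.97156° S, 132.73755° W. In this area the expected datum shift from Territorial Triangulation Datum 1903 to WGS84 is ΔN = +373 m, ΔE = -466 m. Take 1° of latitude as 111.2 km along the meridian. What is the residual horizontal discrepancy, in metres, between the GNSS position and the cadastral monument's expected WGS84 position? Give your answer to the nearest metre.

Observed coordinate differences: Δφ = +0.00344°, Δλ = -0.00555°.
Converting to metres (1° lat = 111200 m, cos φ = 0.743437): observed ΔN = 382.5 m, observed ΔE = -458.8 m.
Subtracting the expected shift leaves a residual of 382.5 − (373) = 9.5 m north and -458.8 − (-466) = 7.2 m east.
Residual distance = √(9.5² + 7.2²) = 11.9 m.

12 m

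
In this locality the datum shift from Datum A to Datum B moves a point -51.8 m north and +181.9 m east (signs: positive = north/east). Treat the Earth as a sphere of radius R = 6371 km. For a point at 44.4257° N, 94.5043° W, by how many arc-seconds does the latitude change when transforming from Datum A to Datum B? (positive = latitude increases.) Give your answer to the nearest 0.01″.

Δφ = -1.68″

On a sphere of radius R, 1 rad of latitude = R, so Δφ = ΔN / R = -51.8 / 6371000 = -8.1306e-06 rad = -1.677″.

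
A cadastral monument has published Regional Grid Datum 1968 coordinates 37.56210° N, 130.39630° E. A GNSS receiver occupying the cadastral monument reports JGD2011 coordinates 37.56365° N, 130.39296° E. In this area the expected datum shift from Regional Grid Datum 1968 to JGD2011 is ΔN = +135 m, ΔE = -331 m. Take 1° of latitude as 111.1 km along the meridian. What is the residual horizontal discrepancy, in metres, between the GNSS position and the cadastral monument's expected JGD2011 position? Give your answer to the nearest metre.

Observed coordinate differences: Δφ = +0.00155°, Δλ = -0.00334°.
Converting to metres (1° lat = 111100 m, cos φ = 0.792693): observed ΔN = 172.2 m, observed ΔE = -294.1 m.
Subtracting the expected shift leaves a residual of 172.2 − (135) = 37.2 m north and -294.1 − (-331) = 36.9 m east.
Residual distance = √(37.2² + 36.9²) = 52.4 m.

52 m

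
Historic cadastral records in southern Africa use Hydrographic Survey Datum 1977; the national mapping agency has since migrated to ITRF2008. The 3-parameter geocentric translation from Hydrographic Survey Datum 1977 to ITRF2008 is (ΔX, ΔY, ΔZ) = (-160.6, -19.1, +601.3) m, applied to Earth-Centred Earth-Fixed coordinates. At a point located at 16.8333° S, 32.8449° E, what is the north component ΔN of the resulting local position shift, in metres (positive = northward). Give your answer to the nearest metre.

ΔN = 533 m

At φ = -16.8333°, λ = 32.8449°: sin φ = -0.289588, cos φ = 0.957151, sin λ = 0.542367, cos λ = 0.840142.
ΔN = −sin φ cos λ·ΔX − sin φ sin λ·ΔY + cos φ·ΔZ = −(-0.289588)(0.840142)(-160.6) − (-0.289588)(0.542367)(-19.1) + (0.957151)(601.3) = 533.46 m.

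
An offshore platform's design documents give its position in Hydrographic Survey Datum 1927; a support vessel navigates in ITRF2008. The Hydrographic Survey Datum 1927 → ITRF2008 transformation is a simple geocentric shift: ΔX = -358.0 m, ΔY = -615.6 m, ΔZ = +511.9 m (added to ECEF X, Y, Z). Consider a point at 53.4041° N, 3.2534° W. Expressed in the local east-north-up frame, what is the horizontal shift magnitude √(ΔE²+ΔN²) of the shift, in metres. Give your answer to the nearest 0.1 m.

The local east axis at (φ, λ) is (−sin λ, cos λ, 0), so ΔE = −sin(-3.2534°)·(-358.0) + cos(-3.2534°)·(-615.6) = -634.93 m.
The local north axis is (−sin φ cos λ, −sin φ sin λ, cos φ), giving ΔN = 286.961 − 28.049 + 305.178 = 564.09 m.
Horizontal magnitude = √(ΔE² + ΔN²) = √((-634.93)² + 564.09²) = 849.31 m.

849.3 m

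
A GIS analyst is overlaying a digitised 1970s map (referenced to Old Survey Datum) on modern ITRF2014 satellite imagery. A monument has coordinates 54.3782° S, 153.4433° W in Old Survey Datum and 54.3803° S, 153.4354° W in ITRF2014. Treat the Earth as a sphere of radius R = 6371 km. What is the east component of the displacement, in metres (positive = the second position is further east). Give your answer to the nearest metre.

ΔE = 512 m

Δφ = -54.3803° − -54.3782° = -0.0021°; Δλ = -153.4354° − -153.4433° = +0.0079°.
1° along a meridian = πR/180 = 111195 m.
ΔN = Δφ × 111195 = -233.5 m; ΔE = Δλ × 111195 × cos(-54.3782°) = +0.0079 × 111195 × 0.582432 = 511.6 m.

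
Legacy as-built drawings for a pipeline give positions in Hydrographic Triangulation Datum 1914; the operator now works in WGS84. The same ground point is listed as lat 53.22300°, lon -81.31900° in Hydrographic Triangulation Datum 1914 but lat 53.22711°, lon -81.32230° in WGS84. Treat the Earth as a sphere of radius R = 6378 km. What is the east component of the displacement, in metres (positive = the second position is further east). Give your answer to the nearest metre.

Δφ = 53.22711° − 53.22300° = +0.00411°; Δλ = -81.32230° − -81.31900° = -0.00330°.
1° along a meridian = πR/180 = 111317 m.
ΔN = Δφ × 111317 = 457.5 m; ΔE = Δλ × 111317 × cos(53.22300°) = -0.00330 × 111317 × 0.598702 = -219.9 m.

ΔE = -220 m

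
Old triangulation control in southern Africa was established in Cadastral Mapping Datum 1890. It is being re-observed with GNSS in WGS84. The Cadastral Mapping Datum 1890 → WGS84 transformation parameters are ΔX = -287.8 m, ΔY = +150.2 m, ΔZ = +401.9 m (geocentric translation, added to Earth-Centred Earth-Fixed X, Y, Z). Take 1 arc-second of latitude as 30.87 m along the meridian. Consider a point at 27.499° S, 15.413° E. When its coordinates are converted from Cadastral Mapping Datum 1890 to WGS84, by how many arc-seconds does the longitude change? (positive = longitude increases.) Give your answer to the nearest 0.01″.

Δλ = 8.08″

sin φ = -0.461733, cos φ = 0.887019, sin λ = 0.265775, cos λ = 0.964035.
East component: ΔE = −sin λ·ΔX + cos λ·ΔY = −(0.265775)(-287.8) + (0.964035)(150.2) = 221.29 m.
1° of latitude spans 3600 × 30.87 = 111132 m; at latitude φ, 1° of longitude spans that × cos φ = 98576.2 m, so Δλ = 221.29 / 98576.2 × 3600 = 8.081″.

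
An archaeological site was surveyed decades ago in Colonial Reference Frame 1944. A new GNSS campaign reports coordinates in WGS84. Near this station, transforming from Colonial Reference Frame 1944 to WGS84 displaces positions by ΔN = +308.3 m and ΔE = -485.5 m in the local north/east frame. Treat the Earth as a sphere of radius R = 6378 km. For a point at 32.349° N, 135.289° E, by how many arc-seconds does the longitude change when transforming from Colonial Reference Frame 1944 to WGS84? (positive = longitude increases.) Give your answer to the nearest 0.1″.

At latitude 32.349°, cos φ = 0.844805.
One radian of longitude at latitude φ spans R cos φ, so Δλ = ΔE / (R cos φ) = -485.5 / (6378000 × 0.844805) = -9.0105e-05 rad = -18.585″.

Δλ = -18.6″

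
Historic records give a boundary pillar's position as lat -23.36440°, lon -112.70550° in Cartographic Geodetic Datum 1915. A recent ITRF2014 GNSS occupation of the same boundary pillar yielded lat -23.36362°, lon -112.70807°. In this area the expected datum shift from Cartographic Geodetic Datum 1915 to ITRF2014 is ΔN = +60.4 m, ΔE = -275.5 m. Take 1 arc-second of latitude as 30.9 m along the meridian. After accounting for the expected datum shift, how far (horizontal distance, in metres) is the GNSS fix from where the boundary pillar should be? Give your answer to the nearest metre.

Observed coordinate differences: Δφ = +0.00078°, Δλ = -0.00257°.
Converting to metres (1° lat = 111240 m, cos φ = 0.918001): observed ΔN = 86.8 m, observed ΔE = -262.4 m.
Subtracting the expected shift leaves a residual of 86.8 − (60.4) = 26.4 m north and -262.4 − (-275.5) = 13.1 m east.
Residual distance = √(26.4² + 13.1²) = 29.4 m.

29 m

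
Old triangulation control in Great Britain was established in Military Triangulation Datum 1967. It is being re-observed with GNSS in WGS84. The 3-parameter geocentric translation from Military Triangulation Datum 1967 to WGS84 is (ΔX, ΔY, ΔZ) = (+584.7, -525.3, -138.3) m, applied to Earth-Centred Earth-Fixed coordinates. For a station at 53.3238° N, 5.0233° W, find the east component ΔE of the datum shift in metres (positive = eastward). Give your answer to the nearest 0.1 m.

ΔE = -472.1 m

The local east axis at (φ, λ) is (−sin λ, cos λ, 0), so ΔE = −sin(-5.0233°)·584.7 + cos(-5.0233°)·(-525.3) = -472.09 m.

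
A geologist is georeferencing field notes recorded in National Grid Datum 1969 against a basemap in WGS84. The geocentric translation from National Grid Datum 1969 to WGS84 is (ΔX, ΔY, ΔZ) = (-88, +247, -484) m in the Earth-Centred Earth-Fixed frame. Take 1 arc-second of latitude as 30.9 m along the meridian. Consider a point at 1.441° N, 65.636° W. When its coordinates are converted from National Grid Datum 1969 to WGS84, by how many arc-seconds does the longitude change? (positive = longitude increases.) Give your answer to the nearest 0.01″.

sin φ = 0.025148, cos φ = 0.999684, sin λ = -0.910943, cos λ = 0.412532.
East component: ΔE = −sin λ·ΔX + cos λ·ΔY = −(-0.910943)(-88) + (0.412532)(247) = 21.73 m.
1° of latitude spans 3600 × 30.90 = 111240 m; at latitude φ, 1° of longitude spans that × cos φ = 111204.8 m, so Δλ = 21.73 / 111204.8 × 3600 = 0.704″.

Δλ = 0.70″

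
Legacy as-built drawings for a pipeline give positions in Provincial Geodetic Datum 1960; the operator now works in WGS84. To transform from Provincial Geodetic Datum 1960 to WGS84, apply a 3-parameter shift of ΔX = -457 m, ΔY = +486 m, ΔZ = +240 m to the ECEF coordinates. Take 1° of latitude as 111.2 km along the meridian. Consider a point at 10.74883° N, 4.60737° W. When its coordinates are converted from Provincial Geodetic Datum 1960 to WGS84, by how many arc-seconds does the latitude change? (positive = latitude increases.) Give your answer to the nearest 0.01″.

Δφ = 10.62″

sin φ = 0.186504, cos φ = 0.982454, sin λ = -0.080327, cos λ = 0.996769.
North component: ΔN = −sin φ cos λ·ΔX − sin φ sin λ·ΔY + cos φ·ΔZ = −(0.186504)(0.996769)(-457) − (0.186504)(-0.080327)(486) + (0.982454)(240) = 328.03 m.
1° of latitude spans 111200 m, so Δφ = 328.03 / 111200 × 3600 = 10.620″.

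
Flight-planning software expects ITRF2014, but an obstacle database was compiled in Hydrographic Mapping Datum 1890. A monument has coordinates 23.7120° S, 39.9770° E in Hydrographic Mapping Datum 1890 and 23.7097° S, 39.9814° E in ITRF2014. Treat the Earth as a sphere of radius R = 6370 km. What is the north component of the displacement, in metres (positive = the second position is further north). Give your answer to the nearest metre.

Δφ = -23.7097° − -23.7120° = +0.0023°; Δλ = 39.9814° − 39.9770° = +0.0044°.
1° along a meridian = πR/180 = 111177 m.
ΔN = Δφ × 111177 = 255.7 m; ΔE = Δλ × 111177 × cos(-23.7120°) = +0.0044 × 111177 × 0.915578 = 447.9 m.

ΔN = 256 m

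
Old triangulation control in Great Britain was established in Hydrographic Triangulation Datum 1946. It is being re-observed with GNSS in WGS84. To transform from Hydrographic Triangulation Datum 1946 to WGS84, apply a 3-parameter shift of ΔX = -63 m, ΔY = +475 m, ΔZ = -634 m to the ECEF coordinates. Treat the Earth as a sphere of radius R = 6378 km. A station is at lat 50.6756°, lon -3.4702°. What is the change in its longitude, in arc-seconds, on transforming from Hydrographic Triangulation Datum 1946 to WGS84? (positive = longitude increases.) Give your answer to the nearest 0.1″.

sin φ = 0.773570, cos φ = 0.633710, sin λ = -0.060529, cos λ = 0.998166.
East component: ΔE = −sin λ·ΔX + cos λ·ΔY = −(-0.060529)(-63) + (0.998166)(475) = 470.32 m.
1° of latitude spans πR/180 = 111317 m; at latitude φ, 1° of longitude spans that × cos φ = 70542.8 m, so Δλ = 470.32 / 70542.8 × 3600 = 24.002″.

Δλ = 24.0″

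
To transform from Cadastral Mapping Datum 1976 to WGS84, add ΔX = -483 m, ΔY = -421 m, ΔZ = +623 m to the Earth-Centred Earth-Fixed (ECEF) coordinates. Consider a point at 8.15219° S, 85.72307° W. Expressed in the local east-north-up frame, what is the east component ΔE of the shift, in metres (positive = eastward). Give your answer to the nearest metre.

ΔE = -513 m

The local east axis at (φ, λ) is (−sin λ, cos λ, 0), so ΔE = −sin(-85.72307°)·(-483) + cos(-85.72307°)·(-421) = -513.05 m.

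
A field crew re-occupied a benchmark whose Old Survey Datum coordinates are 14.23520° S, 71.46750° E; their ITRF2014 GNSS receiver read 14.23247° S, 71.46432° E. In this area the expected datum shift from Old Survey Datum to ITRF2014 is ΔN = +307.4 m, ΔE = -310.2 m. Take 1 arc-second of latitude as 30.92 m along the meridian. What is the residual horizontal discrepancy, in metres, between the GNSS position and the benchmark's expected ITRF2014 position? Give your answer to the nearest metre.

Observed coordinate differences: Δφ = +0.00273°, Δλ = -0.00318°.
Converting to metres (1° lat = 111312 m, cos φ = 0.969294): observed ΔN = 303.9 m, observed ΔE = -343.1 m.
Subtracting the expected shift leaves a residual of 303.9 − (307.4) = -3.5 m north and -343.1 − (-310.2) = -32.9 m east.
Residual distance = √((-3.5)² + (-32.9)²) = 33.1 m.

33 m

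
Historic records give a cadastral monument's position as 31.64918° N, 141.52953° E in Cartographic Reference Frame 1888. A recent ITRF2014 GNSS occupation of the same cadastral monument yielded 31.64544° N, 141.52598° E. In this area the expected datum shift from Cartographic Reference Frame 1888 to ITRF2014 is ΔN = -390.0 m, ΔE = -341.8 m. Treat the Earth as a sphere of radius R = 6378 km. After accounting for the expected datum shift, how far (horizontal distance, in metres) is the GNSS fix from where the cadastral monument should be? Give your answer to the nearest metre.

Observed coordinate differences: Δφ = -0.00374°, Δλ = -0.00355°.
Converting to metres (1° lat = 111317 m, cos φ = 0.851277): observed ΔN = -416.3 m, observed ΔE = -336.4 m.
Subtracting the expected shift leaves a residual of -416.3 − (-390.0) = -26.3 m north and -336.4 − (-341.8) = 5.4 m east.
Residual distance = √((-26.3)² + 5.4²) = 26.9 m.

27 m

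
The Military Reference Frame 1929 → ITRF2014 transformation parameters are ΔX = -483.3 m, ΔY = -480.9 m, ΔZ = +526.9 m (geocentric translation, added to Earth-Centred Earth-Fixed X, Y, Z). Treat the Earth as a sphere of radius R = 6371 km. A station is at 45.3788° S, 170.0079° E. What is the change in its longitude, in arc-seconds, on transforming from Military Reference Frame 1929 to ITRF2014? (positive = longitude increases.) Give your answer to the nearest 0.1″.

Δλ = 25.7″

sin φ = -0.711766, cos φ = 0.702416, sin λ = 0.173512, cos λ = -0.984832.
East component: ΔE = −sin λ·ΔX + cos λ·ΔY = −(0.173512)(-483.3) + (-0.984832)(-480.9) = 557.46 m.
1° of latitude spans πR/180 = 111195 m; at latitude φ, 1° of longitude spans that × cos φ = 78105.1 m, so Δλ = 557.46 / 78105.1 × 3600 = 25.694″.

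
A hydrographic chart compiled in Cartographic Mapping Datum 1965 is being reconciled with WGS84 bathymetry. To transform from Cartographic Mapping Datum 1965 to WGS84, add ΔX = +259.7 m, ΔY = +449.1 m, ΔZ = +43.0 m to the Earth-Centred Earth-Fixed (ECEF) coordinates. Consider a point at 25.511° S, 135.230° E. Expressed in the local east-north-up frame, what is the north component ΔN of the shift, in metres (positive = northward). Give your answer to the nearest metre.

ΔN = 96 m

The local north axis is (−sin φ cos λ, −sin φ sin λ, cos φ), giving ΔN = -79.406 + 136.219 + 38.808 = 95.62 m.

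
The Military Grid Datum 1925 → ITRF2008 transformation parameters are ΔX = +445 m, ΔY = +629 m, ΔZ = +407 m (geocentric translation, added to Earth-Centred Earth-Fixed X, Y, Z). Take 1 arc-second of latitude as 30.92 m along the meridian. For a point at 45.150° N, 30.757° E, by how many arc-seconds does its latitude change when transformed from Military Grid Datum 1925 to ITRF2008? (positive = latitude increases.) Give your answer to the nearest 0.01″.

Δφ = -6.86″

sin φ = 0.708956, cos φ = 0.705253, sin λ = 0.511398, cos λ = 0.859344.
North component: ΔN = −sin φ cos λ·ΔX − sin φ sin λ·ΔY + cos φ·ΔZ = −(0.708956)(0.859344)(445) − (0.708956)(0.511398)(629) + (0.705253)(407) = -212.12 m.
1° of latitude spans 3600 × 30.92 = 111312 m, so Δφ = -212.12 / 111312 × 3600 = -6.860″.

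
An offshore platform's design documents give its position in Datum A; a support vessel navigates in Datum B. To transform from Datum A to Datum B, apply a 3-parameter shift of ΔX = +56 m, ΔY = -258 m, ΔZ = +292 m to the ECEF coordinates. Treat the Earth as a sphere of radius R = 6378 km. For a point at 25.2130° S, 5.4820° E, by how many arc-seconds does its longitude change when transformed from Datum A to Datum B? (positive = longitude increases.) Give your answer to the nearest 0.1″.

Δλ = -9.4″

sin φ = -0.425985, cos φ = 0.904730, sin λ = 0.095533, cos λ = 0.995426.
East component: ΔE = −sin λ·ΔX + cos λ·ΔY = −(0.095533)(56) + (0.995426)(-258) = -262.17 m.
1° of latitude spans πR/180 = 111317 m; at latitude φ, 1° of longitude spans that × cos φ = 100712.0 m, so Δλ = -262.17 / 100712.0 × 3600 = -9.371″.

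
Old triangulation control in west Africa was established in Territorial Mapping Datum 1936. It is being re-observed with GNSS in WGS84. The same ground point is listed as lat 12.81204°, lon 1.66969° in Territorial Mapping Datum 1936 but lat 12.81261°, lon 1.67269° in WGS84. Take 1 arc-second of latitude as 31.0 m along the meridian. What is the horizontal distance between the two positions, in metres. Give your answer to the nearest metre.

Δφ = 12.81261° − 12.81204° = +0.00057°; Δλ = 1.67269° − 1.66969° = +0.00300°.
1° of latitude = 3600 × 31.00 = 111600 m.
ΔN = Δφ × 111600 = 63.6 m; ΔE = Δλ × 111600 × cos(12.81204°) = +0.00300 × 111600 × 0.975103 = 326.5 m.
Distance = √(ΔE² + ΔN²) = √(326.5² + 63.6²) = 332.6 m.

333 m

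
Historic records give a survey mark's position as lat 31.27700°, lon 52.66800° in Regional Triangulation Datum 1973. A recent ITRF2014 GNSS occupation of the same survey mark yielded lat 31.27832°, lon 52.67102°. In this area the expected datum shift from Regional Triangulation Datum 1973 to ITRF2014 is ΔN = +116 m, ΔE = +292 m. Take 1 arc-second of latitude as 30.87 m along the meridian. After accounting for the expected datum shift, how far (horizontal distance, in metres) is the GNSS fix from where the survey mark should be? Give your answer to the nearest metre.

31 m

Observed coordinate differences: Δφ = +0.00132°, Δλ = +0.00302°.
Converting to metres (1° lat = 111132 m, cos φ = 0.854667): observed ΔN = 146.7 m, observed ΔE = 286.8 m.
Subtracting the expected shift leaves a residual of 146.7 − (116) = 30.7 m north and 286.8 − (292) = -5.2 m east.
Residual distance = √(30.7² + (-5.2)²) = 31.1 m.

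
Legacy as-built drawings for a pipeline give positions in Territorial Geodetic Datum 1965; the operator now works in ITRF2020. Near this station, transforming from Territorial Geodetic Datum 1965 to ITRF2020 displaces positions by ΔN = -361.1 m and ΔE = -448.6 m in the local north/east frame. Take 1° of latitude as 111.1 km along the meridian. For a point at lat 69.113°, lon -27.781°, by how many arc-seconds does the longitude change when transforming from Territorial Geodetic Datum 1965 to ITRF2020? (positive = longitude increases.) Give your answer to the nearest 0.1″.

Δλ = -40.8″

At latitude 69.113°, cos φ = 0.356526.
1° of longitude at this latitude = 111.1 × cos φ = 39.61 km, so Δλ = -448.6 / 39610.0 = -0.0113254° = -40.771″.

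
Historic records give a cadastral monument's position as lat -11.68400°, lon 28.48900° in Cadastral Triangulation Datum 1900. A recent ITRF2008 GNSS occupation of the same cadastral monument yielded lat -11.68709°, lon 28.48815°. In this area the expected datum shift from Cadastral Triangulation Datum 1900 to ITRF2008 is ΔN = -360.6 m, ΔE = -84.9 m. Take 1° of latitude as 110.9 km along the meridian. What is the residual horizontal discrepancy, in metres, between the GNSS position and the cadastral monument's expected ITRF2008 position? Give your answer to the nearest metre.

Observed coordinate differences: Δφ = -0.00309°, Δλ = -0.00085°.
Converting to metres (1° lat = 110900 m, cos φ = 0.979279): observed ΔN = -342.7 m, observed ΔE = -92.3 m.
Subtracting the expected shift leaves a residual of -342.7 − (-360.6) = 17.9 m north and -92.3 − (-84.9) = -7.4 m east.
Residual distance = √(17.9² + (-7.4)²) = 19.4 m.

19 m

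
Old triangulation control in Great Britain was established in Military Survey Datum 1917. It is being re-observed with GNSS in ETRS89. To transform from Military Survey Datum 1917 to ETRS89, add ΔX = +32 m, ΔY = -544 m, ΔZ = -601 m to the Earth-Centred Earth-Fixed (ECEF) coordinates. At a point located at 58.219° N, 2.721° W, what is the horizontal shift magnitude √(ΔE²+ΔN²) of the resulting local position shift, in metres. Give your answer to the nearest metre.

654 m

The local east axis at (φ, λ) is (−sin λ, cos λ, 0), so ΔE = −sin(-2.721°)·32 + cos(-2.721°)·(-544) = -541.87 m.
The local north axis is (−sin φ cos λ, −sin φ sin λ, cos φ), giving ΔN = -27.171 − 21.953 − 316.531 = -365.66 m.
Horizontal magnitude = √(ΔE² + ΔN²) = √((-541.87)² + (-365.66)²) = 653.70 m.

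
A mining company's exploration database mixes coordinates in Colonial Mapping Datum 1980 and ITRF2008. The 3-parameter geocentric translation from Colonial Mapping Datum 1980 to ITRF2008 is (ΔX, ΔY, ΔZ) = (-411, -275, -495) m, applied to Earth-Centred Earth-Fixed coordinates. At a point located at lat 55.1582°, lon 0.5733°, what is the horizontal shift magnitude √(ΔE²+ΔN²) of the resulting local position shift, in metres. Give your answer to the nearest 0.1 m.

276.8 m

The local east axis at (φ, λ) is (−sin λ, cos λ, 0), so ΔE = −sin(0.5733°)·(-411) + cos(0.5733°)·(-275) = -270.87 m.
The local north axis is (−sin φ cos λ, −sin φ sin λ, cos φ), giving ΔN = 337.304 + 2.258 − 282.800 = 56.76 m.
Horizontal magnitude = √(ΔE² + ΔN²) = √((-270.87)² + 56.76²) = 276.76 m.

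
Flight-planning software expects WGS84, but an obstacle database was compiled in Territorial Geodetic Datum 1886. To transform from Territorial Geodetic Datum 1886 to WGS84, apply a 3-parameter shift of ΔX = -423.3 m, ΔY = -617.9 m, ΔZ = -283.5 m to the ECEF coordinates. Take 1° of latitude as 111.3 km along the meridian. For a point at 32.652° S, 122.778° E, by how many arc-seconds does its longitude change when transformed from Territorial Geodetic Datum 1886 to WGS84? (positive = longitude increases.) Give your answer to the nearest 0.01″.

sin φ = -0.539535, cos φ = 0.841963, sin λ = 0.840775, cos λ = -0.541385.
East component: ΔE = −sin λ·ΔX + cos λ·ΔY = −(0.840775)(-423.3) + (-0.541385)(-617.9) = 690.42 m.
1° of latitude spans 111300 m; at latitude φ, 1° of longitude spans that × cos φ = 93710.5 m, so Δλ = 690.42 / 93710.5 × 3600 = 26.523″.

Δλ = 26.52″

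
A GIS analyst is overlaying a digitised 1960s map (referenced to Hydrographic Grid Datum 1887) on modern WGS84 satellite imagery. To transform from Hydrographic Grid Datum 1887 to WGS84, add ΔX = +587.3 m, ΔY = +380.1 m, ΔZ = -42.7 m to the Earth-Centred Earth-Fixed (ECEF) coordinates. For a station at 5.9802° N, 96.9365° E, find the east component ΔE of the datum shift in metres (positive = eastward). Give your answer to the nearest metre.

At φ = 5.9802°, λ = 96.9365°: sin φ = 0.104185, cos φ = 0.994558, sin λ = 0.992681, cos λ = -0.120769.
ΔE = −sin λ·ΔX + cos λ·ΔY = −(0.992681)·(587.3) + (-0.120769)·(380.1) = -628.91 m.

ΔE = -629 m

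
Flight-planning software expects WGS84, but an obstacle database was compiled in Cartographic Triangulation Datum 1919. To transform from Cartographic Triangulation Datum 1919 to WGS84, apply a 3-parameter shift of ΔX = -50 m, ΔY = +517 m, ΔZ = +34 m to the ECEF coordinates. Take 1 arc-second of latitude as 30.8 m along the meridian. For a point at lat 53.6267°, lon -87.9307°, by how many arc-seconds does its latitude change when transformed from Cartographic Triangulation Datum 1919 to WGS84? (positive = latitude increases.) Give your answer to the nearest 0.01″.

sin φ = 0.805170, cos φ = 0.593044, sin λ = -0.999348, cos λ = 0.036108.
North component: ΔN = −sin φ cos λ·ΔX − sin φ sin λ·ΔY + cos φ·ΔZ = −(0.805170)(0.036108)(-50) − (0.805170)(-0.999348)(517) + (0.593044)(34) = 437.62 m.
1° of latitude spans 3600 × 30.80 = 110880 m, so Δφ = 437.62 / 110880 × 3600 = 14.208″.

Δφ = 14.21″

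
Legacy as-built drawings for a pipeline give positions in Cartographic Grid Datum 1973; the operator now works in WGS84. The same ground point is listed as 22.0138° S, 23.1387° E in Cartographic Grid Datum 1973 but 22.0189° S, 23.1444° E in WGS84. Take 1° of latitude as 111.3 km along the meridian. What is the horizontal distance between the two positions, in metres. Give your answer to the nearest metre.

817 m

Δφ = -22.0189° − -22.0138° = -0.0051°; Δλ = 23.1444° − 23.1387° = +0.0057°.
ΔN = Δφ × 111300 = -567.6 m; ΔE = Δλ × 111300 × cos(-22.0138°) = +0.0057 × 111300 × 0.927094 = 588.2 m.
Distance = √(ΔE² + ΔN²) = √(588.2² + (-567.6)²) = 817.4 m.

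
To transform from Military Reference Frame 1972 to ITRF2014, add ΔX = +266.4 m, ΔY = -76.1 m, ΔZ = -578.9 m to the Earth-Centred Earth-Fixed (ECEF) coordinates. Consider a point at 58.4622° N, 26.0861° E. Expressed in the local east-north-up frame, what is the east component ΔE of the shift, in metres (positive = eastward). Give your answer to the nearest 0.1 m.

ΔE = -185.5 m

The local east axis at (φ, λ) is (−sin λ, cos λ, 0), so ΔE = −sin(26.0861°)·266.4 + cos(26.0861°)·(-76.1) = -185.49 m.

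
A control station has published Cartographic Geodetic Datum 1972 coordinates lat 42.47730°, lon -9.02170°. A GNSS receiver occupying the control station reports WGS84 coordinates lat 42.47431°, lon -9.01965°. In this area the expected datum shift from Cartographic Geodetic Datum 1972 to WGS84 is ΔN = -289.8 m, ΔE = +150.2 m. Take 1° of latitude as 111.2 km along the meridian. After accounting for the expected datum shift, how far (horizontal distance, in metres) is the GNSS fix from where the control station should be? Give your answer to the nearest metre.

Observed coordinate differences: Δφ = -0.00299°, Δλ = +0.00205°.
Converting to metres (1° lat = 111200 m, cos φ = 0.737545): observed ΔN = -332.5 m, observed ΔE = 168.1 m.
Subtracting the expected shift leaves a residual of -332.5 − (-289.8) = -42.7 m north and 168.1 − (150.2) = 17.9 m east.
Residual distance = √((-42.7)² + 17.9²) = 46.3 m.

46 m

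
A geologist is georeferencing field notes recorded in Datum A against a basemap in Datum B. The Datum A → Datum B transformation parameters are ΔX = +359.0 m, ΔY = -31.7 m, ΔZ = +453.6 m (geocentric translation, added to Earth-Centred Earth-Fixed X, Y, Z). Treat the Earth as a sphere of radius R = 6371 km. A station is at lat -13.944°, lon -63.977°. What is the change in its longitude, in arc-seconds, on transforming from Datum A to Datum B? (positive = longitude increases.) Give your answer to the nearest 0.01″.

sin φ = -0.240973, cos φ = 0.970532, sin λ = -0.898618, cos λ = 0.438732.
East component: ΔE = −sin λ·ΔX + cos λ·ΔY = −(-0.898618)(359.0) + (0.438732)(-31.7) = 308.70 m.
1° of latitude spans πR/180 = 111195 m; at latitude φ, 1° of longitude spans that × cos φ = 107918.2 m, so Δλ = 308.70 / 107918.2 × 3600 = 10.298″.

Δλ = 10.30″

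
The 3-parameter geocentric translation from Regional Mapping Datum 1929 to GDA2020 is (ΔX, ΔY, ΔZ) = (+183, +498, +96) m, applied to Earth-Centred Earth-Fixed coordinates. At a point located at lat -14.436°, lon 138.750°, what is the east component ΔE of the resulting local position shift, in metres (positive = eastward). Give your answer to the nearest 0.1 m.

At φ = -14.436°, λ = 138.750°: sin φ = -0.249298, cos φ = 0.968427, sin λ = 0.659346, cos λ = -0.751840.
ΔE = −sin λ·ΔX + cos λ·ΔY = −(0.659346)·(183) + (-0.751840)·(498) = -495.08 m.

ΔE = -495.1 m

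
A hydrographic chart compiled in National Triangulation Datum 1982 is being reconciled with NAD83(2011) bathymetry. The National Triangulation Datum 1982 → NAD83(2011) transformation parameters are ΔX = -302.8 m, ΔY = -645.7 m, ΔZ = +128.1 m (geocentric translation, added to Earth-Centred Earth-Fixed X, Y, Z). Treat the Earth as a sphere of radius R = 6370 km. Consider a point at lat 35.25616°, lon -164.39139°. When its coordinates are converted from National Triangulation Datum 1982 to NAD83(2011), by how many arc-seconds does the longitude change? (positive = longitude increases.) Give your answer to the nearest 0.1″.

sin φ = 0.577233, cos φ = 0.816580, sin λ = -0.269065, cos λ = -0.963122.
East component: ΔE = −sin λ·ΔX + cos λ·ΔY = −(-0.269065)(-302.8) + (-0.963122)(-645.7) = 540.42 m.
1° of latitude spans πR/180 = 111177 m; at latitude φ, 1° of longitude spans that × cos φ = 90785.2 m, so Δλ = 540.42 / 90785.2 × 3600 = 21.430″.

Δλ = 21.4″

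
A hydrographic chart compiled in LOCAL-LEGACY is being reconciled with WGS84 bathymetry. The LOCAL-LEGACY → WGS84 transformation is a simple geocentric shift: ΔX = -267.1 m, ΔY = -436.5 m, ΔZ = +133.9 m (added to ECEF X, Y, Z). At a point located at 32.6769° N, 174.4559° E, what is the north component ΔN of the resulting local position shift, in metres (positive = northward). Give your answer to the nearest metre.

At φ = 32.6769°, λ = 174.4559°: sin φ = 0.539901, cos φ = 0.841729, sin λ = 0.096612, cos λ = -0.995322.
ΔN = −sin φ cos λ·ΔX − sin φ sin λ·ΔY + cos φ·ΔZ = −(0.539901)(-0.995322)(-267.1) − (0.539901)(0.096612)(-436.5) + (0.841729)(133.9) = -8.06 m.

ΔN = -8 m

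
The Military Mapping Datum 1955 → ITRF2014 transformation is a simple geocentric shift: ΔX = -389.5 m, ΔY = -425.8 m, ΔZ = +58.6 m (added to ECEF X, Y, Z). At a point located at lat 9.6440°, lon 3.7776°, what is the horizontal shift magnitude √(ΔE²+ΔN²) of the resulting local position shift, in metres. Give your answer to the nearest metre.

419 m

The local east axis at (φ, λ) is (−sin λ, cos λ, 0), so ΔE = −sin(3.7776°)·(-389.5) + cos(3.7776°)·(-425.8) = -399.21 m.
The local north axis is (−sin φ cos λ, −sin φ sin λ, cos φ), giving ΔN = 65.110 + 4.700 + 57.772 = 127.58 m.
Horizontal magnitude = √(ΔE² + ΔN²) = √((-399.21)² + 127.58²) = 419.10 m.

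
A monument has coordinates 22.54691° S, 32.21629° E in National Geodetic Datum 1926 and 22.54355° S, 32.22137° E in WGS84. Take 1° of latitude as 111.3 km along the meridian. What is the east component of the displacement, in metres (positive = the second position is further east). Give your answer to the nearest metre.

ΔE = 522 m

Δφ = -22.54355° − -22.54691° = +0.00336°; Δλ = 32.22137° − 32.21629° = +0.00508°.
ΔN = Δφ × 111300 = 374.0 m; ΔE = Δλ × 111300 × cos(-22.54691°) = +0.00508 × 111300 × 0.923566 = 522.2 m.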